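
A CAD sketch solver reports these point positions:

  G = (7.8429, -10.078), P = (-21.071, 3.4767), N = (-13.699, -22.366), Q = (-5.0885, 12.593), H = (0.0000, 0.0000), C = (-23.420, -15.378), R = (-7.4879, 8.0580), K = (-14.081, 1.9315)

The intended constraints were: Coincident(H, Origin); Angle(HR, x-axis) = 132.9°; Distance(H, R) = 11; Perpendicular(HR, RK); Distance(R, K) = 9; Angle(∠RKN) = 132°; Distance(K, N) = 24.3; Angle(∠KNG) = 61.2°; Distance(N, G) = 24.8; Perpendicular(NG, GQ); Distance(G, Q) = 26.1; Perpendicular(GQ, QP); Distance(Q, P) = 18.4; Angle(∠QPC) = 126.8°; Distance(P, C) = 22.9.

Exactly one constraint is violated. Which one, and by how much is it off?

Distance(P, C) = 22.9 — off by 3.90.

H = (0.00, 0.00) ✓; HR at 132.9° ✓; |HR| = 11.00 ✓; ∠(HR, RK) = 90.00° ✓; |RK| = 9.000 ✓; ∠RKN = 132.0° ✓; |KN| = 24.30 ✓; ∠KNG = 61.20° ✓; |NG| = 24.80 ✓; ∠(NG, GQ) = 90.00° ✓; |GQ| = 26.10 ✓; ∠(GQ, QP) = 90.00° ✓; |QP| = 18.40 ✓; ∠QPC = 126.8° ✓; |PC| = 19.00 ✗.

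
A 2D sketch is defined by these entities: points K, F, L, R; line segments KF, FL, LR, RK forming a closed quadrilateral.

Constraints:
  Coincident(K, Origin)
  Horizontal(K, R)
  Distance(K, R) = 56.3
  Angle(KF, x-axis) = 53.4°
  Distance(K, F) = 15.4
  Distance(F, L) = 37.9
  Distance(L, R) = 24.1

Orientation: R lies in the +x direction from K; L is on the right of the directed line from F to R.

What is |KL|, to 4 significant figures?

39.10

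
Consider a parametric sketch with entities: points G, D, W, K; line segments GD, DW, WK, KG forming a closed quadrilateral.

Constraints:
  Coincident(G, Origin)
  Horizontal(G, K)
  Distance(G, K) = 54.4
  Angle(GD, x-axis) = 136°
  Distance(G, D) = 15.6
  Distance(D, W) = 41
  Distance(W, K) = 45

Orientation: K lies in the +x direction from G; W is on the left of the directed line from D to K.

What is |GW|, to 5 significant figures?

40.240

G is at the origin; GK is horizontal with |GK| = 54.4 and K in +x, so K = (54.4, 0). GD runs at 136.0° with |GD| = 15.6, so D = (-11.222, 10.837). W is determined by |DW| = 41.0 and |WK| = 45.0 together: it lies at the intersection of circle(D, 41.0) and circle(K, 45.0). With |DK| = 66.510, the foot of the radical line on DK is 30.669 from D and the perpendicular offset is √(41.0² − 30.669²) = 27.210. Taking the left-of-DK solution: W = (23.471, 32.686).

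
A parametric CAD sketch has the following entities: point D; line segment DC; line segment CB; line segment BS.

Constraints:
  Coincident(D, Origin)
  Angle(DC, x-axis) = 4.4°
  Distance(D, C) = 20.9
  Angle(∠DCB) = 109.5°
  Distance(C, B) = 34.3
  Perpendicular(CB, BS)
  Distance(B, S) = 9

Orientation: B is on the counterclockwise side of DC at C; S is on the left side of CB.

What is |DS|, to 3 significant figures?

42.6

D is at the origin; DC runs at 4.4° with length 20.9, so C = 20.9·(cos 4.4°, sin 4.4°) = (20.8, 1.60). ∠DCB = 109.5°, so CB runs at 4.4° + (180° − 109.5°) = 74.9° from the x-axis; with |CB| = 34.3, B = C + 34.3·(cos 74.9°, sin 74.9°) = (29.8, 34.7). CB ⟂ BS; with |BS| = 9.0 on the left of CB, S = B + 9.0·(-0.965, 0.261) = (21.1, 37.1). Then |DS| = |S − D| = 42.6.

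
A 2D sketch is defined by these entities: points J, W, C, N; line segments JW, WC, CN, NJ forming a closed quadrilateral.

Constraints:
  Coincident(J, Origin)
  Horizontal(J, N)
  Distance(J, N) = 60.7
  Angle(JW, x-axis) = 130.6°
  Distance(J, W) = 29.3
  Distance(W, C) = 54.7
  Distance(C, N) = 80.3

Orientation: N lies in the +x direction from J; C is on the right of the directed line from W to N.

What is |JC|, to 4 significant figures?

34.60

Checks: J = (0.00, 0.00) ✓; |WC| = 54.70 ✓; |CN| = 80.30 ✓.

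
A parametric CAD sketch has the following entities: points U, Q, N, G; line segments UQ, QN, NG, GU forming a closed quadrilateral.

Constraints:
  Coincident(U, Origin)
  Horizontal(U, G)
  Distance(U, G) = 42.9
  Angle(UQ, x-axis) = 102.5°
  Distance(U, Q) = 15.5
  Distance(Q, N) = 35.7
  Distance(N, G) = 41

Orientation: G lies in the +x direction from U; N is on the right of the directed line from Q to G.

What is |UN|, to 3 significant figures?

20.3

Checks: |QN| = 35.70 ✓; |NG| = 41.00 ✓.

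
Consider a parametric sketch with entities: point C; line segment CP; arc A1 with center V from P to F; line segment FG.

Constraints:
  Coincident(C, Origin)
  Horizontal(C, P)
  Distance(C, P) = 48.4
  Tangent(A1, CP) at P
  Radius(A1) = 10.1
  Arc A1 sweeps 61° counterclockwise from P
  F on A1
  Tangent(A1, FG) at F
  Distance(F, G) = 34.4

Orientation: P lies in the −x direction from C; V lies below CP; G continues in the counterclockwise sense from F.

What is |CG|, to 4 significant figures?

81.90

C is at the origin; C and P share the same y with |CP| = 48.4 and P on the −x side, so P = (-48.40, 0.000). The tangent condition forces VP to be normal to CP, so V = P + (0, -10.1) = (-48.40, -10.10). On A1, P sits at bearing 90° from V; a 61° counterclockwise sweep puts F at bearing 151°, so F = V + 10.1·(cos 151°, sin 151°) = (-57.23, -5.203). Tangency of A1 to FG means the radius VF is perpendicular to FG, so FG runs along (−sin 151°, cos 151°); with |FG| = 34.4, G = (-73.91, -35.29). Then |CG| = |G − C| = 81.90.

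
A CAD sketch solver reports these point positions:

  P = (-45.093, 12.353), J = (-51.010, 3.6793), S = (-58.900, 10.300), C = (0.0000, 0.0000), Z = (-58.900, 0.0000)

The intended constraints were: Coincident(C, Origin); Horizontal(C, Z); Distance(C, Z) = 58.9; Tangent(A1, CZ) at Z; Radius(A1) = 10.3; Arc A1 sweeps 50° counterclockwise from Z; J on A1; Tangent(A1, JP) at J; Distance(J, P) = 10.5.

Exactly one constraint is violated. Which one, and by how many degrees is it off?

Tangent(A1, JP) at J — off by 5.70°.

C = (0.00, 0.00) ✓; C.y = 0.00, Z.y = 0.00 ✓; |CZ| = 58.90 ✓; ∠(SZ, ZC) = 90.00° ✓; |SZ| = 10.30 ✓; bearing(S→J) − bearing(S→Z) = 50.00° ✓; |SJ| = 10.30 ✓; ∠(SJ, JP) = 84.30° ✗; |JP| = 10.50 ✓.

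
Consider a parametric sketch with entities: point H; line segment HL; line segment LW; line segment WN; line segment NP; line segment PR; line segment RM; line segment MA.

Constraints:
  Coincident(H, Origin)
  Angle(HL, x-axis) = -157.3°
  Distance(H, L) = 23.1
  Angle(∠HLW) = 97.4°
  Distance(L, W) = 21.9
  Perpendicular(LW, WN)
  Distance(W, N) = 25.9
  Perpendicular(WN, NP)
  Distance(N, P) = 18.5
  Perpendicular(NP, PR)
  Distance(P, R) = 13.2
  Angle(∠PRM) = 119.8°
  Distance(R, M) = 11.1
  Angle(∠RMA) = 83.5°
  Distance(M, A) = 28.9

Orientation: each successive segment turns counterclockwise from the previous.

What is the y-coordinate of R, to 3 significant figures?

-8.84

The perpendicularity gives NP at right angles to WN, so NP runs at 105°; with |NP| = 18.5, P = (4.57, -5.36). NP is perpendicular to PR, so PR runs at -165°; with |PR| = 13.2, R = (-8.16, -8.84). So R.y = -8.84.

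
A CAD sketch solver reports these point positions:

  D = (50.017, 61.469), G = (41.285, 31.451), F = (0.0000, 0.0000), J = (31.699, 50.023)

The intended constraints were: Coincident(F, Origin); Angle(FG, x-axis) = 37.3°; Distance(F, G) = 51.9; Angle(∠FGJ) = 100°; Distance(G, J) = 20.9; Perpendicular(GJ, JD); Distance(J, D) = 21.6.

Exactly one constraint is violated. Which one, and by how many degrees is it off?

Perpendicular(GJ, JD) — off by 4.70°.

F = (0.00, 0.00) ✓; FG at 37.30° ✓; |FG| = 51.90 ✓; ∠FGJ = 100.0° ✓; |GJ| = 20.90 ✓; ∠(GJ, JD) = 85.30° ✗; |JD| = 21.60 ✓.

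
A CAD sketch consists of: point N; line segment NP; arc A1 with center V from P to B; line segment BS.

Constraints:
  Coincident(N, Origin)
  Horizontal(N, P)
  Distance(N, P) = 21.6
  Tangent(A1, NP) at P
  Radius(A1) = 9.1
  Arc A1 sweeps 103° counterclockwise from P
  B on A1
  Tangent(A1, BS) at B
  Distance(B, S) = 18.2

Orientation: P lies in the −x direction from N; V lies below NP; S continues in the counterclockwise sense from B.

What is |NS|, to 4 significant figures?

39.11

On A1, P sits at bearing 90° from V; a 103° counterclockwise sweep puts B at bearing 193°, so B = V + 9.1·(cos 193°, sin 193°) = (-30.47, -11.15). The tangent condition forces VB to be normal to BS, so BS runs along (−sin 193°, cos 193°); with |BS| = 18.2, S = (-26.37, -28.88). Then |NS| = |S − N| = 39.11.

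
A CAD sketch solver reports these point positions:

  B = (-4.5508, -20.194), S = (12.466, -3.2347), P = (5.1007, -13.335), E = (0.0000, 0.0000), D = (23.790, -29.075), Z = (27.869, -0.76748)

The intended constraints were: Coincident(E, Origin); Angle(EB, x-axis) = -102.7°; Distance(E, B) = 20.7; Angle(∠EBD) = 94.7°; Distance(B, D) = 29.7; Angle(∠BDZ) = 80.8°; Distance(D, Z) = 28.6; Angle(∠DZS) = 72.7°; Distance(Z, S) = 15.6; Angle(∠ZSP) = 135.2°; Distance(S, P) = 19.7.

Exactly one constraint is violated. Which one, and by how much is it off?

Distance(S, P) = 19.7 — off by 7.20.

E = (0.00, 0.00) ✓; EB at -102.7° ✓; |EB| = 20.70 ✓; ∠EBD = 94.70° ✓; |BD| = 29.70 ✓; ∠BDZ = 80.80° ✓; |DZ| = 28.60 ✓; ∠DZS = 72.70° ✓; |ZS| = 15.60 ✓; ∠ZSP = 135.2° ✓; |SP| = 12.50 ✗.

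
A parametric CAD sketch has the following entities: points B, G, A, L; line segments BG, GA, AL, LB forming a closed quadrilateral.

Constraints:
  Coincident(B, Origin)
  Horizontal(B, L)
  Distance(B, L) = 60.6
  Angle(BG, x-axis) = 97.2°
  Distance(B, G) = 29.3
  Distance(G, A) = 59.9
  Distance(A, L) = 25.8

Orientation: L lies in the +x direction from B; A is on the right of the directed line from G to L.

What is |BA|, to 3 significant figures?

40.8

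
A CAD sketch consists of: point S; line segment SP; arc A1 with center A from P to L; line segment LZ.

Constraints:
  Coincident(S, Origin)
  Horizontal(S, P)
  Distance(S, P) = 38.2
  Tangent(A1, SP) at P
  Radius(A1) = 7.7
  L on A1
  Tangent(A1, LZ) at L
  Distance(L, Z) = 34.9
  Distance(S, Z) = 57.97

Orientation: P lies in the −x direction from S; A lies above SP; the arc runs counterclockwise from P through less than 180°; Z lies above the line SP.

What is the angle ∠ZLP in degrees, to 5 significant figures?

128.63°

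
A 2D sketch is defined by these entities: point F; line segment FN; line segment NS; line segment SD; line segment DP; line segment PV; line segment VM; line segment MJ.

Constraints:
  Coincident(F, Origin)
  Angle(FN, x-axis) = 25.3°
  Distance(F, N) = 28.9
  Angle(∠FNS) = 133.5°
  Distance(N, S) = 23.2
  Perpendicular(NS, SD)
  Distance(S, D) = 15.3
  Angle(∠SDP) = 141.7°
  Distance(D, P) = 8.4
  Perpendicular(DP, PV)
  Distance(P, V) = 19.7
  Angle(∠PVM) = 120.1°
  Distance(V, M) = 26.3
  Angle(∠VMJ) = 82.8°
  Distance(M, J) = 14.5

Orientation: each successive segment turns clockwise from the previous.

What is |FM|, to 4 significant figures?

45.58

F is at the origin; FN runs at 25.3° with length 28.9, so N = (26.13, 12.35). ∠FNS = 133.5° gives NS at -21.20° from the x-axis; with |NS| = 23.2, S = (47.76, 3.961). The perpendicularity gives SD at right angles to NS, so SD runs at -111.2°; with |SD| = 15.3, D = (42.23, -10.30). ∠SDP = 141.7° gives DP at -149.5° from the x-axis; with |DP| = 8.4, P = (34.99, -14.57). The perpendicularity gives PV at right angles to DP, so PV runs at 120.5°; with |PV| = 19.7, V = (24.99, 2.407). ∠PVM = 120.1° gives VM at 60.60° from the x-axis; with |VM| = 26.3, M = (37.90, 25.32). Then |FM| = |M − F| = 45.58.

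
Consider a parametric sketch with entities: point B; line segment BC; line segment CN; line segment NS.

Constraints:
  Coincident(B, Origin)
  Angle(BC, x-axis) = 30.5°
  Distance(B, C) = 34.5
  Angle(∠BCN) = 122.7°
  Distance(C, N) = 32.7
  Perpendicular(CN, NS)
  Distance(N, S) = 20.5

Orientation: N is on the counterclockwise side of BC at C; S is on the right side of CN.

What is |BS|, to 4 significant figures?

71.34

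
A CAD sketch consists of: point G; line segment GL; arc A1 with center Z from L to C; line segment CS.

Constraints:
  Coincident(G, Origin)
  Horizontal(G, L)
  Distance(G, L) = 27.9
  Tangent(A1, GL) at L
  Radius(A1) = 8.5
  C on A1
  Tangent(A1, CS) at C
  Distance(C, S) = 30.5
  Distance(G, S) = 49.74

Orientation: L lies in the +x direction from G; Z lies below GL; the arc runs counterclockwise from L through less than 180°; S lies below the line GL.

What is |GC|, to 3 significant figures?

22.8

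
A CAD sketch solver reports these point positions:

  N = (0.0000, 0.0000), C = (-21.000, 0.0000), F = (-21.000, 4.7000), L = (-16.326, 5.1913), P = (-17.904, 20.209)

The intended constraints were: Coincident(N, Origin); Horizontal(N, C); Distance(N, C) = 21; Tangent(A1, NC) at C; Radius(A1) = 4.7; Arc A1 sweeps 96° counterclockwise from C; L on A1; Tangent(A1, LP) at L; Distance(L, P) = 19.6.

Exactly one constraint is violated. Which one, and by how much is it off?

Distance(L, P) = 19.6 — off by 4.50.

N = (0.00, 0.00) ✓; N.y = 0.00, C.y = 0.00 ✓; |NC| = 21.00 ✓; ∠(FC, CN) = 90.00° ✓; |FC| = 4.700 ✓; bearing(F→L) − bearing(F→C) = 96.00° ✓; |FL| = 4.700 ✓; ∠(FL, LP) = 90.00° ✓; |LP| = 15.10 ✗.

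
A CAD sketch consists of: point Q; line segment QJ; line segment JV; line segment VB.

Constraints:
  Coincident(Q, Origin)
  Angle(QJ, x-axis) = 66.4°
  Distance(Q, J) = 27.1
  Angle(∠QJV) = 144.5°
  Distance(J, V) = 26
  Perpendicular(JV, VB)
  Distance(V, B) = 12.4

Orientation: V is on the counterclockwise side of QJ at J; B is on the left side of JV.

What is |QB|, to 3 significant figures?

48.2

Q is at the origin; QJ runs at 66.4° with length 27.1, so J = 27.1·(cos 66.4°, sin 66.4°) = (10.8, 24.8). ∠QJV = 144.5°, so JV runs at 66.4° + (180° − 144.5°) = 102° from the x-axis; with |JV| = 26.0, V = J + 26.0·(cos 102°, sin 102°) = (5.49, 50.3). JV is perpendicular to VB; with |VB| = 12.4 on the left of JV, B = V + 12.4·(-0.979, -0.206) = (-6.65, 47.7). Then |QB| = |B − Q| = 48.2.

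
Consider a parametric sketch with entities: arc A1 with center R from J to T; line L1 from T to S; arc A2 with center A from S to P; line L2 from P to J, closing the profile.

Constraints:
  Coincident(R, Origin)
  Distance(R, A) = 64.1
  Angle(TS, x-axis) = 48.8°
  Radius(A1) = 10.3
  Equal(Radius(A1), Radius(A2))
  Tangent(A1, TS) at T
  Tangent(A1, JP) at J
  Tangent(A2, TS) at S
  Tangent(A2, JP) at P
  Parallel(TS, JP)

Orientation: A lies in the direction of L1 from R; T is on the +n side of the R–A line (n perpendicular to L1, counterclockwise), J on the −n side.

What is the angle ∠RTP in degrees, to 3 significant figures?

72.2°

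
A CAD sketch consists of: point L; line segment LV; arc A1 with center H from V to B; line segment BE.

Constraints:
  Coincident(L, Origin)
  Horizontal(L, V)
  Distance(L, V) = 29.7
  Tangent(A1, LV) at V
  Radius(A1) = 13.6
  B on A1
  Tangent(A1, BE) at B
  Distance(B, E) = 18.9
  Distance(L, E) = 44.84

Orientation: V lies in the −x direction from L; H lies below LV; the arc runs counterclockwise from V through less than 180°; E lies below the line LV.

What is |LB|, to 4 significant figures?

45.66

L is at the origin; L and V share the same y with |LV| = 29.7 and V on the −x side, so V = (-29.70, 0.000). Tangency of A1 to LV means the radius HV is perpendicular to LV, so H = V + (0, -13.6) = (-29.70, -13.60). Since HB ⟂ BE (tangency), |HE| = √(13.6² + 18.9²) = 23.28 regardless of where B sits on A1. So E lies on both circle(L, 44.84) and circle(H, 23.28); the below-LV intersection is E = (-25.94, -36.58). B is the foot of the tangent from E: B = (-39.31, -23.22).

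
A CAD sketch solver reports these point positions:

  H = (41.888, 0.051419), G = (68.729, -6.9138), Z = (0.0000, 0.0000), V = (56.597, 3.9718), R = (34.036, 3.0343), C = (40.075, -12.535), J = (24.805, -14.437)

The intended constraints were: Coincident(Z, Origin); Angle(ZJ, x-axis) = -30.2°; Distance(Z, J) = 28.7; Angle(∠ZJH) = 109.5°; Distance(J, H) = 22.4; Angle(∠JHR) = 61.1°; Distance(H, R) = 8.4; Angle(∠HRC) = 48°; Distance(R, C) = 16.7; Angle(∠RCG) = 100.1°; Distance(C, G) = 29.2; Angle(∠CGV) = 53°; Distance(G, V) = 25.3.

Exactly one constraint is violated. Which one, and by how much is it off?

Distance(G, V) = 25.3 — off by 9.00.

Z = (0.00, 0.00) ✓; ZJ at -30.20° ✓; |ZJ| = 28.70 ✓; ∠ZJH = 109.5° ✓; |JH| = 22.40 ✓; ∠JHR = 61.10° ✓; |HR| = 8.399 ✓; ∠HRC = 48.00° ✓; |RC| = 16.70 ✓; ∠RCG = 100.1° ✓; |CG| = 29.20 ✓; ∠CGV = 53.00° ✓; |GV| = 16.30 ✗.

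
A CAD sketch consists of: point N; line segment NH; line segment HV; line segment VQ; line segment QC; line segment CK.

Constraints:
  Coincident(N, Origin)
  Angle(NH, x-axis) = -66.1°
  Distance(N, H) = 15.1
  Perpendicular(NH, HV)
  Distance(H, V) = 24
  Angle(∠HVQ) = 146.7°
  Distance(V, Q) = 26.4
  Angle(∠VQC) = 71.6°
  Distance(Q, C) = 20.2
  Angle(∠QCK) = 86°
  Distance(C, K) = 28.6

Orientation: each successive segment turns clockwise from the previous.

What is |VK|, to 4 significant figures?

10.47

N is at the origin; NH runs at -66.1° with length 15.1, so H = (6.118, -13.81). The perpendicularity gives HV at right angles to NH, so HV runs at -156.1°; with |HV| = 24.0, V = (-15.82, -23.53). ∠HVQ = 146.7° gives VQ at 170.6° from the x-axis; with |VQ| = 26.4, Q = (-41.87, -19.22). ∠VQC = 71.6° gives QC at 62.20° from the x-axis; with |QC| = 20.2, C = (-32.45, -1.348). ∠QCK = 86.0° gives CK at -31.80° from the x-axis; with |CK| = 28.6, K = (-8.142, -16.42). Then |VK| = |K − V| = 10.47.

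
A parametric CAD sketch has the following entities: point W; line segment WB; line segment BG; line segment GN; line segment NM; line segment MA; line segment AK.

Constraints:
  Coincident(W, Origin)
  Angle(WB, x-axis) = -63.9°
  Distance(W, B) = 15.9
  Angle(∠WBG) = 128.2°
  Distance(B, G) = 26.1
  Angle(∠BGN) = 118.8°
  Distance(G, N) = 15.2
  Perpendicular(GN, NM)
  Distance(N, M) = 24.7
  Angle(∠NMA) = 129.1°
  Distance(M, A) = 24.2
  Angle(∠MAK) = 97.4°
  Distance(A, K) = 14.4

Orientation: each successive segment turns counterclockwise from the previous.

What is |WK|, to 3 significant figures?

10.7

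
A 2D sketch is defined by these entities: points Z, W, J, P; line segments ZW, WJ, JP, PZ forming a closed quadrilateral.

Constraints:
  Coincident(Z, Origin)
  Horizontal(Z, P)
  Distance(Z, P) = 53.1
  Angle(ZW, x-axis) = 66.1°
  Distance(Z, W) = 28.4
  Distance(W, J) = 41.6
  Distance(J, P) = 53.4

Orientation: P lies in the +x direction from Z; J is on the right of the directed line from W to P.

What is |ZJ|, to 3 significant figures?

14.6

Checks: |WJ| = 41.60 ✓; |JP| = 53.40 ✓.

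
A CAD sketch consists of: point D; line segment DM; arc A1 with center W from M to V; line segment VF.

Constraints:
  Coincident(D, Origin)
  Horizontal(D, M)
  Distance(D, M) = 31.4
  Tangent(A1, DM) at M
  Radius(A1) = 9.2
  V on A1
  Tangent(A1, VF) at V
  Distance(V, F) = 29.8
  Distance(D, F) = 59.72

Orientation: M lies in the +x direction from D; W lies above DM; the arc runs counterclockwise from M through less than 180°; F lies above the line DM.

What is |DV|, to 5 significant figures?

40.874

D is at the origin; DM is horizontal with |DM| = 31.4 and M on the +x side, so M = (31.400, 0.0000). A1 meets DM tangentially, so WM is at right angles to DM, so W = M + (0, 9.2) = (31.400, 9.2000). Since WV ⟂ VF (tangency), |WF| = √(9.2² + 29.8²) = 31.188 regardless of where V sits on A1. So F lies on both circle(D, 59.72) and circle(W, 31.188); the above-DM intersection is F = (47.901, 35.665). V is the foot of the tangent from F: V = (40.295, 6.8521).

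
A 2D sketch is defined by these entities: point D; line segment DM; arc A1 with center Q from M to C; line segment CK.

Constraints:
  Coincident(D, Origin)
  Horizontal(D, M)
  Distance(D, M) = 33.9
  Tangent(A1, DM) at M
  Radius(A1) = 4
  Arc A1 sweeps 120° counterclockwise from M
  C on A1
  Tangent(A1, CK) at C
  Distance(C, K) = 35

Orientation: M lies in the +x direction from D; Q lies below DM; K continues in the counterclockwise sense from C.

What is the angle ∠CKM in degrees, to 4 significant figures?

8.866°

On A1, M sits at bearing 90° from Q; a 120° counterclockwise sweep puts C at bearing 210°, so C = Q + 4.0·(cos 210°, sin 210°) = (30.44, -6.000). Tangency of A1 to CK means the radius QC is perpendicular to CK, so CK runs along (−sin 210°, cos 210°); with |CK| = 35.0, K = (47.94, -36.31). Then cos ∠CKM = KC·KM / (|KC||KM|), giving 8.866°.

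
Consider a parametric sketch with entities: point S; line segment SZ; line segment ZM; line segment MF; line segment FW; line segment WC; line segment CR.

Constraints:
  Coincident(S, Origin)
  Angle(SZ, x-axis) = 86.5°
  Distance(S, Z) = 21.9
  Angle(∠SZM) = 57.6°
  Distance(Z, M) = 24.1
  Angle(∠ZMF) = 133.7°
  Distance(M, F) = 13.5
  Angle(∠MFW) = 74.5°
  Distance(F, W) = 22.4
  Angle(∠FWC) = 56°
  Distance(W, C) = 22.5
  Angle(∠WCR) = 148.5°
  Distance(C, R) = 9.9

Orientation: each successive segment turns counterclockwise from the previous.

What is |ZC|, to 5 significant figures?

16.089

∠MFW = 74.5° gives FW at 0.70000° from the x-axis; with |FW| = 22.4, W = (-0.81192, -2.5664). ∠FWC = 56.0° gives WC at 124.70° from the x-axis; with |WC| = 22.5, C = (-13.621, 15.932). Then |ZC| = |C − Z| = 16.089.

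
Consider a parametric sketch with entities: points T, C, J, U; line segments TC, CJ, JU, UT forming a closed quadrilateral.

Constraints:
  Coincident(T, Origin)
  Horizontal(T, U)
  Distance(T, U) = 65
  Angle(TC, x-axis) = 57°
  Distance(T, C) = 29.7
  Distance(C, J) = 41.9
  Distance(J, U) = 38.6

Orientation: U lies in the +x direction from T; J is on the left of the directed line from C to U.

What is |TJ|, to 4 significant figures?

67.53

T is at the origin; T and U share the same y with |TU| = 65.0 and U in +x, so U = (65.0, 0). TC runs at 57.0° with |TC| = 29.7, so C = (16.18, 24.91). J is determined by |CJ| = 41.9 and |JU| = 38.6 together: it lies at the intersection of circle(C, 41.9) and circle(U, 38.6). With |CU| = 54.81, the foot of the radical line on CU is 29.83 from C and the perpendicular offset is √(41.9² − 29.83²) = 29.43. Taking the left-of-CU solution: J = (56.12, 37.56).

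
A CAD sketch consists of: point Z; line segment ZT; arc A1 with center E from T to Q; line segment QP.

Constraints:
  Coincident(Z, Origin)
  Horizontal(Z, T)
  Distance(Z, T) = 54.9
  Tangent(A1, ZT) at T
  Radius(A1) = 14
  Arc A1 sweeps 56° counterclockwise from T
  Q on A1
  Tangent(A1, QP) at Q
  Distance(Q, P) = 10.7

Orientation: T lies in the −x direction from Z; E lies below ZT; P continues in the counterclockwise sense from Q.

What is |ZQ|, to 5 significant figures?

66.792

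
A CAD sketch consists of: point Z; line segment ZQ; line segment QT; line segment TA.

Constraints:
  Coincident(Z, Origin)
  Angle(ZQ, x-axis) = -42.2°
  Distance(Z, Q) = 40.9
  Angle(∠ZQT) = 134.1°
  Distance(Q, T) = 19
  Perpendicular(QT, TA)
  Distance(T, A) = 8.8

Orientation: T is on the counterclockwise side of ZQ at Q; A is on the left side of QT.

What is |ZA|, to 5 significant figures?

51.729

Z is at the origin; ZQ runs at -42.2° with length 40.9, so Q = 40.9·(cos -42.2°, sin -42.2°) = (30.299, -27.473). ∠ZQT = 134.1°, so QT runs at -42.2° + (180° − 134.1°) = 3.7000° from the x-axis; with |QT| = 19.0, T = Q + 19.0·(cos 3.7000°, sin 3.7000°) = (49.259, -26.247). The perpendicularity gives TA at right angles to QT; with |TA| = 8.8 on the left of QT, A = T + 8.8·(-0.064532, 0.99792) = (48.691, -17.466). Then |ZA| = |A − Z| = 51.729.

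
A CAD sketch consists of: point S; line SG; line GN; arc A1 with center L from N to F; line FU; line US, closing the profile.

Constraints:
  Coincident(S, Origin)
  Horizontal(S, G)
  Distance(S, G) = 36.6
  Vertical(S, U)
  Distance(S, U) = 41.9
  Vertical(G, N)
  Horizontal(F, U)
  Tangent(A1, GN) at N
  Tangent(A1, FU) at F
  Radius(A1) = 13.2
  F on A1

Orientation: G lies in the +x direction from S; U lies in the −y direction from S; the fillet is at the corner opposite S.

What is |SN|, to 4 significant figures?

46.51

The virtual corner opposite S is at (36.60, -41.90). The tangent condition forces LN to be normal to GN and the tangent condition forces LF to be normal to FU, with radius 13.2, so the center L sits 13.2 in from both sides at L = (23.40, -28.70). That places the tangent points at N = (36.60, -28.70) on GN and F = (23.40, -41.90) on FU. Then |SN| = |N − S| = 46.51.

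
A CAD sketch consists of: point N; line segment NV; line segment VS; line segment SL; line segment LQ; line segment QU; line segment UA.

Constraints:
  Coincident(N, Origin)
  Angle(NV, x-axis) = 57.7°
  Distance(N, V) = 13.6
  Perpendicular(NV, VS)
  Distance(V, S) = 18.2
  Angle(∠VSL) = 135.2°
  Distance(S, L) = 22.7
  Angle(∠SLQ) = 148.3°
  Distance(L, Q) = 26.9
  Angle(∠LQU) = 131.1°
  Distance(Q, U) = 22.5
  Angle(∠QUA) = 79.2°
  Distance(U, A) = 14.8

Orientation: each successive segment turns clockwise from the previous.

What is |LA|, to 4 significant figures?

37.85

∠LQU = 131.1° gives QU at -157.7° from the x-axis; with |QU| = 22.5, U = (-1.767, -54.36). ∠QUA = 79.2° gives UA at 101.5° from the x-axis; with |UA| = 14.8, A = (-4.718, -39.86). Then |LA| = |A − L| = 37.85.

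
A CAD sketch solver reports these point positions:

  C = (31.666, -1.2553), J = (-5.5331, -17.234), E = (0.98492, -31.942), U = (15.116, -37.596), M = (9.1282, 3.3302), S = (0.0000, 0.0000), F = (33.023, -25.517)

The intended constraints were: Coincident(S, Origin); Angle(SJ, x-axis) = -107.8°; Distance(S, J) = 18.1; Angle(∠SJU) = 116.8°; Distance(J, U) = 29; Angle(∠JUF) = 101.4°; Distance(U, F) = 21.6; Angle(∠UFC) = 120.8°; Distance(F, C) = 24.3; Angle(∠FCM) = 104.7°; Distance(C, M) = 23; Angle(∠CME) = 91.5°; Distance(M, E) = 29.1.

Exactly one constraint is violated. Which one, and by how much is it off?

Distance(M, E) = 29.1 — off by 7.10.

S = (0.00, 0.00) ✓; SJ at -107.8° ✓; |SJ| = 18.10 ✓; ∠SJU = 116.8° ✓; |JU| = 29.00 ✓; ∠JUF = 101.4° ✓; |UF| = 21.60 ✓; ∠UFC = 120.8° ✓; |FC| = 24.30 ✓; ∠FCM = 104.7° ✓; |CM| = 23.00 ✓; ∠CME = 91.50° ✓; |ME| = 36.20 ✗.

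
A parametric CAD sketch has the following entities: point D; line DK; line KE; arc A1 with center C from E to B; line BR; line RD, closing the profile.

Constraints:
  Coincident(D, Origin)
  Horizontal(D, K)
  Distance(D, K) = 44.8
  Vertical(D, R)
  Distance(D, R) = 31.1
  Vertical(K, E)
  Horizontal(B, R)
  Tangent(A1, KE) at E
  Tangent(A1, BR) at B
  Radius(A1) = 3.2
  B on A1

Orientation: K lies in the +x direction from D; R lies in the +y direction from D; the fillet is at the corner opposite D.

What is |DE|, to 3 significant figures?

52.8

D is at the origin; D and K share the same y with |DK| = 44.8 and K on the +x side, so K = (44.8, 0.00). DR is vertical with |DR| = 31.1 and R on the +y side, so R = (0.00, 31.1). The virtual corner opposite D is at (44.8, 31.1). Tangency of A1 to KE means the radius CE is perpendicular to KE and tangency of A1 to BR means the radius CB is perpendicular to BR, with radius 3.2, so the center C sits 3.2 in from both sides at C = (41.6, 27.9). That places the tangent points at E = (44.8, 27.9) on KE and B = (41.6, 31.1) on BR. Then |DE| = |E − D| = 52.8.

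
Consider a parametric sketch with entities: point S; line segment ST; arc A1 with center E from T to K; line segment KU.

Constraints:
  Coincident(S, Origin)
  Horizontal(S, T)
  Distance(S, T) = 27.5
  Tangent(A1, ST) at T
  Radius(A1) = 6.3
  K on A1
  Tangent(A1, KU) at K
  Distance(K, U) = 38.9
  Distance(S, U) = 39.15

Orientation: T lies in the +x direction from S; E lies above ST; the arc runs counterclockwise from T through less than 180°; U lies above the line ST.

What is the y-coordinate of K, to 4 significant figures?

10.65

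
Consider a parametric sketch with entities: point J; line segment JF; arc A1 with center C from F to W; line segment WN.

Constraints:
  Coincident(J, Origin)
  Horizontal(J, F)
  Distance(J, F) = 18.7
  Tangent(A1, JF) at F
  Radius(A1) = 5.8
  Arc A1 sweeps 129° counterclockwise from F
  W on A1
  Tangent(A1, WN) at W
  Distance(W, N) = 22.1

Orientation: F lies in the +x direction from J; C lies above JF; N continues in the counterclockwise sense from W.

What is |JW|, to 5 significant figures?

25.058

J is at the origin; J and F share the same y with |JF| = 18.7 and F on the +x side, so F = (18.700, 0.0000). A1 meets JF tangentially, so CF is at right angles to JF, so C = F + (0, 5.8) = (18.700, 5.8000). On A1, F sits at bearing -90° from C; a 129° counterclockwise sweep puts W at bearing 39°, so W = C + 5.8·(cos 39°, sin 39°) = (23.207, 9.4501). Then |JW| = |W − J| = 25.058.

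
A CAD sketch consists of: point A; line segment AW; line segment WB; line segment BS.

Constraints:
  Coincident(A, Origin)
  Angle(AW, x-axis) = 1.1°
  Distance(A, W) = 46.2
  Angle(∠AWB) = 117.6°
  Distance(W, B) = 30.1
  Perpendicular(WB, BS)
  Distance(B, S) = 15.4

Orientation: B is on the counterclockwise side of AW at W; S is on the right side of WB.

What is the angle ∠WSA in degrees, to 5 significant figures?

20.473°

∠AWB = 117.6°, so WB runs at 1.1° + (180° − 117.6°) = 63.500° from the x-axis; with |WB| = 30.1, B = W + 30.1·(cos 63.500°, sin 63.500°) = (59.622, 27.824). WB is perpendicular to BS; with |BS| = 15.4 on the right of WB, S = B + 15.4·(0.89493, -0.44620) = (73.404, 20.953). Then cos ∠WSA = SW·SA / (|SW||SA|), giving 20.473°.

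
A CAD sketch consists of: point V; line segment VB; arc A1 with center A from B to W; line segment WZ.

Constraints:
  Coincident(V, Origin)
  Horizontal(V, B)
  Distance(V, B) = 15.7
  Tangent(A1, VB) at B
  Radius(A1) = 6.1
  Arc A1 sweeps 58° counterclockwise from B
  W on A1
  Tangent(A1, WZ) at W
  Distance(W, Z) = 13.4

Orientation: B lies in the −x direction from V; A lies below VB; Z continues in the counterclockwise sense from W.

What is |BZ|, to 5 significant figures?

18.793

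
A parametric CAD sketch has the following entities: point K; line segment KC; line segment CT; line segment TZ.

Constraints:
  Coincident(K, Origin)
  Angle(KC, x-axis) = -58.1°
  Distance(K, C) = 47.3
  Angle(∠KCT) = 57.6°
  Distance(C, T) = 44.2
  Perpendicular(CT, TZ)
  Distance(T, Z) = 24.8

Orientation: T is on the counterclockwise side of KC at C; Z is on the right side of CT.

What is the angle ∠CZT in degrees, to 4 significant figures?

60.70°

∠KCT = 57.6°, so CT runs at -58.1° + (180° − 57.6°) = 64.30° from the x-axis; with |CT| = 44.2, T = C + 44.2·(cos 64.30°, sin 64.30°) = (44.16, -0.3288). The perpendicularity gives TZ at right angles to CT; with |TZ| = 24.8 on the right of CT, Z = T + 24.8·(0.9011, -0.4337) = (66.51, -11.08). Then cos ∠CZT = ZC·ZT / (|ZC||ZT|), giving 60.70°.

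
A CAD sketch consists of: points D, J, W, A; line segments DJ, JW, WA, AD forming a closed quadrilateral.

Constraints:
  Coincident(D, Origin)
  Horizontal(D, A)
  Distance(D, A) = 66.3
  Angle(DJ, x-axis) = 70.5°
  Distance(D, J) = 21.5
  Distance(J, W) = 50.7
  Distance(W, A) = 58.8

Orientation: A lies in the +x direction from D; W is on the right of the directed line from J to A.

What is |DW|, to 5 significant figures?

33.564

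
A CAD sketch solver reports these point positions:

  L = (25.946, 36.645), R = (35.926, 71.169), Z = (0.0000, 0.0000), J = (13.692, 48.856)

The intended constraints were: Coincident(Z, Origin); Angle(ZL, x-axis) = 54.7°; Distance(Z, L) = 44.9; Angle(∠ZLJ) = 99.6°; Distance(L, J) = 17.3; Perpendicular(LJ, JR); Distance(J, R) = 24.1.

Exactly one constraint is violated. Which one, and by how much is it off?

Distance(J, R) = 24.1 — off by 7.40.

Z = (0.00, 0.00) ✓; ZL at 54.70° ✓; |ZL| = 44.90 ✓; ∠ZLJ = 99.60° ✓; |LJ| = 17.30 ✓; ∠(LJ, JR) = 90.00° ✓; |JR| = 31.50 ✗.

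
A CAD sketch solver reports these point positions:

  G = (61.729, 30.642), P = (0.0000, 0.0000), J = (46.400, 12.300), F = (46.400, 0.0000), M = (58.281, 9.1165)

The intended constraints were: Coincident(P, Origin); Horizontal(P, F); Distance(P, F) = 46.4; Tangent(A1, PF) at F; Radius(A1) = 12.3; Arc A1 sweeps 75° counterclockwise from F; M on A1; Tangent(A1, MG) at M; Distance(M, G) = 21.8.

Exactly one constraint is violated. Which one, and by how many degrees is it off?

Tangent(A1, MG) at M — off by 5.90°.

P = (0.00, 0.00) ✓; P.y = 0.00, F.y = 0.00 ✓; |PF| = 46.40 ✓; ∠(JF, FP) = 90.00° ✓; |JF| = 12.30 ✓; bearing(J→M) − bearing(J→F) = 75.00° ✓; |JM| = 12.30 ✓; ∠(JM, MG) = 84.10° ✗; |MG| = 21.80 ✓.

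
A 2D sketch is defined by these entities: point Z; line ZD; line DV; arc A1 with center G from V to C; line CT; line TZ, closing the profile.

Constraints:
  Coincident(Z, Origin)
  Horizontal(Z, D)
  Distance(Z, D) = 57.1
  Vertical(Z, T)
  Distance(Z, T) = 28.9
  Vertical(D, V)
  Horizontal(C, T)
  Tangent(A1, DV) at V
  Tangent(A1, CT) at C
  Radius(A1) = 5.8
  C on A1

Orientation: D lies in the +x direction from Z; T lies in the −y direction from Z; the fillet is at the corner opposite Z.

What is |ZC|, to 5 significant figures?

58.880

Z is at the origin; Z and D share the same y with |ZD| = 57.1 and D on the +x side, so D = (57.100, 0.0000). ZT is vertical with |ZT| = 28.9 and T on the −y side, so T = (0.0000, -28.900). The virtual corner opposite Z is at (57.100, -28.900). Tangency of A1 to DV means the radius GV is perpendicular to DV and the tangent condition forces GC to be normal to CT, with radius 5.8, so the center G sits 5.8 in from both sides at G = (51.300, -23.100). That places the tangent points at V = (57.100, -23.100) on DV and C = (51.300, -28.900) on CT. Then |ZC| = |C − Z| = 58.880.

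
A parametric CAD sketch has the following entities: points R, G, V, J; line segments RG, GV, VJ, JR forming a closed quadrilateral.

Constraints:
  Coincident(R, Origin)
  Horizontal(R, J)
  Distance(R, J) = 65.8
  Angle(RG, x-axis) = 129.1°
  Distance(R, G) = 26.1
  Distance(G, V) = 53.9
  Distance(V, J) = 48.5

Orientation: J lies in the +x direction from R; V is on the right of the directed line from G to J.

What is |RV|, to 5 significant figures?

27.984

Checks: |GV| = 53.90 ✓; |VJ| = 48.50 ✓.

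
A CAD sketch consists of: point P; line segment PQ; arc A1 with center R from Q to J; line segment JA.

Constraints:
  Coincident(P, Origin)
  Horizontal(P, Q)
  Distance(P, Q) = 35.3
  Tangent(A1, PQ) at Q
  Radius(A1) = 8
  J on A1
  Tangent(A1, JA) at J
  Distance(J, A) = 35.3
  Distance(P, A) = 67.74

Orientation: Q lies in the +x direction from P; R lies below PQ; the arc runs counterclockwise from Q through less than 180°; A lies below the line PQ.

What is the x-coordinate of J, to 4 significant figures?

30.02

Checks: ∠(RQ, QP) = 90.00° ✓; |RQ| = 8.000 ✓; |RJ| = 8.000 ✓; ∠(RJ, JA) = 90.00° ✓; |JA| = 35.30 ✓; |PA| = 67.74 ✓.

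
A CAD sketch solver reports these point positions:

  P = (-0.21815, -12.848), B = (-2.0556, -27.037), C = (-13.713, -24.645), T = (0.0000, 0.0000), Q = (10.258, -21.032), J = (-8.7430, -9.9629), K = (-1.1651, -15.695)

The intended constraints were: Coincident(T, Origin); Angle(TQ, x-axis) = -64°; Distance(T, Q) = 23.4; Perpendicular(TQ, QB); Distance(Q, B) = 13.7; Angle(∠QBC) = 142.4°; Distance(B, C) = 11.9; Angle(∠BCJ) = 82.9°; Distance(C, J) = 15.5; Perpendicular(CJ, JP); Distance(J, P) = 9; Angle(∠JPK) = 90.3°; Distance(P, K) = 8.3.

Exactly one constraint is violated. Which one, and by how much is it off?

Distance(P, K) = 8.3 — off by 5.30.

T = (0.00, 0.00) ✓; TQ at -64.00° ✓; |TQ| = 23.40 ✓; ∠(TQ, QB) = 90.00° ✓; |QB| = 13.70 ✓; ∠QBC = 142.4° ✓; |BC| = 11.90 ✓; ∠BCJ = 82.89° ✓; |CJ| = 15.50 ✓; ∠(CJ, JP) = 90.00° ✓; |JP| = 9.000 ✓; ∠JPK = 90.30° ✓; |PK| = 3.000 ✗.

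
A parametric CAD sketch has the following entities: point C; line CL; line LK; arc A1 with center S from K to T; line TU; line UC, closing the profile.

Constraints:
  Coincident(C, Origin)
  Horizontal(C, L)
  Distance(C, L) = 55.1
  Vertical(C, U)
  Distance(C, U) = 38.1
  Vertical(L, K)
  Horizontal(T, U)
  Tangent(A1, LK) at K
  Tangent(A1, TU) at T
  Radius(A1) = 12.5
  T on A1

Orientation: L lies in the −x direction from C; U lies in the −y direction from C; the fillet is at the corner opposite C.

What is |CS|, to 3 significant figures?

49.7

CU is vertical with |CU| = 38.1 and U on the −y side, so U = (0.00, -38.1). The virtual corner opposite C is at (-55.1, -38.1). A1 meets LK tangentially, so SK is at right angles to LK and A1 meets TU tangentially, so ST is at right angles to TU, with radius 12.5, so the center S sits 12.5 in from both sides at S = (-42.6, -25.6). Then |CS| = |S − C| = 49.7.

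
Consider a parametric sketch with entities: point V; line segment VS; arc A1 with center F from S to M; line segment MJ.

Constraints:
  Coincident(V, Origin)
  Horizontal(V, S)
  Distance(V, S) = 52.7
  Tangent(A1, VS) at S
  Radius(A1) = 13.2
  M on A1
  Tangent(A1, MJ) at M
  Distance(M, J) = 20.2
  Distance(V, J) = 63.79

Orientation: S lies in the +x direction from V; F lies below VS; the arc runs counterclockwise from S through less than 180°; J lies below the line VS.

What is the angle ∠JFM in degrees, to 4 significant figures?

56.84°

Checks: |FM| = 13.20 ✓; ∠(FM, MJ) = 90.00° ✓; |MJ| = 20.20 ✓; |VJ| = 63.79 ✓.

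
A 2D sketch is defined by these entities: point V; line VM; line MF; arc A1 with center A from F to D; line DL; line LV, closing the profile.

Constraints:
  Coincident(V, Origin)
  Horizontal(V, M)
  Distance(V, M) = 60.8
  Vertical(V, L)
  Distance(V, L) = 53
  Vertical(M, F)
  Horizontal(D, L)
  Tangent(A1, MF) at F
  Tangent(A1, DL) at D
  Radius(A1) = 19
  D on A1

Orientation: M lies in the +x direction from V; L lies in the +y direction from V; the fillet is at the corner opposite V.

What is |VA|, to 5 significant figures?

53.882

V is at the origin; VM is horizontal with |VM| = 60.8 and M on the +x side, so M = (60.800, 0.0000). V and L share the same x with |VL| = 53.0 and L on the +y side, so L = (0.0000, 53.000). The virtual corner opposite V is at (60.800, 53.000). The tangent condition forces AF to be normal to MF and the tangent condition forces AD to be normal to DL, with radius 19.0, so the center A sits 19.0 in from both sides at A = (41.800, 34.000). Then |VA| = |A − V| = 53.882.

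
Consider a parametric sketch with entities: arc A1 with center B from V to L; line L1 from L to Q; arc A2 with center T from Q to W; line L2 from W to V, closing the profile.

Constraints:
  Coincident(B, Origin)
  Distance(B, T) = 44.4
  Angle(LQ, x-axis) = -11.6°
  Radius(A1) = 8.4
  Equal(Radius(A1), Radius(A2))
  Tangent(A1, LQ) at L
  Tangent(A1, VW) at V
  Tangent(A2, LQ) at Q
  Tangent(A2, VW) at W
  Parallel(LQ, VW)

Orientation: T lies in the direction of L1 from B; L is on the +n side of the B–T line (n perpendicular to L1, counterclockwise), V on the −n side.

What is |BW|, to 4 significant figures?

45.19

The slot axis is L1's direction at -11.6°, so u = (cos -11.6°, sin -11.6°) = (0.9796, -0.2011) and n = (−sin -11.6°, cos -11.6°) = (0.2011, 0.9796). B is at the origin and T lies 44.4 along u from B, so T = 44.4·u = (43.49, -8.928). Tangency of A1 to both parallel lines with radius 8.4 puts L and V at B ± 8.4·n: L = (1.689, 8.228), V = (-1.689, -8.228). Equal radii place Q and W the same way about T: Q = T + 8.4·n = (45.18, -0.6994), W = T − 8.4·n = (41.80, -17.16). Then |BW| = |W − B| = 45.19.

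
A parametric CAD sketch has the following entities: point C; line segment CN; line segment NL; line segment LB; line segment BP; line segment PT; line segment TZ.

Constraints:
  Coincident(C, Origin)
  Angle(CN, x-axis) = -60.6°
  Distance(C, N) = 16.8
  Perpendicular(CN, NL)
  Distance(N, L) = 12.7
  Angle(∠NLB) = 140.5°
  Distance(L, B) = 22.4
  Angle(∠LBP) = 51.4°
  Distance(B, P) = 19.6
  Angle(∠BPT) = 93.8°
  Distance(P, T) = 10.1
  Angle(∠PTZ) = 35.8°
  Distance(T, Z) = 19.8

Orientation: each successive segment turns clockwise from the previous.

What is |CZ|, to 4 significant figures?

23.92

C is at the origin; CN runs at -60.6° with length 16.8, so N = (8.247, -14.64). CN ⟂ NL, so NL runs at -150.6°; with |NL| = 12.7, L = (-2.817, -20.87). ∠NLB = 140.5° gives LB at 169.9° from the x-axis; with |LB| = 22.4, B = (-24.87, -16.94). ∠LBP = 51.4° gives BP at 41.30° from the x-axis; with |BP| = 19.6, P = (-10.15, -4.007). ∠BPT = 93.8° gives PT at -44.90° from the x-axis; with |PT| = 10.1, T = (-2.991, -11.14). ∠PTZ = 35.8° gives TZ at 170.9° from the x-axis; with |TZ| = 19.8, Z = (-22.54, -8.004). Then |CZ| = |Z − C| = 23.92.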